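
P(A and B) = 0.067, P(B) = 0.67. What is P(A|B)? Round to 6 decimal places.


P(A|B) = P(A and B) / P(B) = 0.067 / 0.67 = 0.1

0.100000


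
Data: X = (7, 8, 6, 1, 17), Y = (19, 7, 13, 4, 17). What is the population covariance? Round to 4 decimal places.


Cov = (1/n)*sum((xi-xbar)(yi-ybar))
n = 5, xbar = 39/5 = 7.8, ybar = 60/5 = 12
sum((xi-xbar)(yi-ybar)) = 92
Cov = 92 / 5 = 18.4

18.4000


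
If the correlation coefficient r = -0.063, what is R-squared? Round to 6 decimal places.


R^2 = r^2 = (-0.063)^2 = 0.003969

0.003969


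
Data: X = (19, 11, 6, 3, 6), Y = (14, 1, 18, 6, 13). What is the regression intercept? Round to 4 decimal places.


a = ybar - b*xbar, where b = sum((xi-xbar)(yi-ybar)) / sum((xi-xbar)^2)
n = 5, xbar = 45/5 = 9, ybar = 52/5 = 10.4
Sxy = sum((xi-xbar)(yi-ybar)) = 13
Sxx = sum((xi-xbar)^2) = 158
b = Sxy / Sxx = 13/158 ≈ 0.082278
a = 10.4 - 0.082278 * 9 = 7631/790 ≈ 9.659494

9.6595


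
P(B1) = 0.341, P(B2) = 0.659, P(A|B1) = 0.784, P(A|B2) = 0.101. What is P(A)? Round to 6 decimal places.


P(A) = P(A|B1)*P(B1) + P(A|B2)*P(B2)
P(A|B1)*P(B1) = 0.784 * 0.341 = 0.267344
P(A|B2)*P(B2) = 0.101 * 0.659 = 0.066559
P(A) = 0.267344 + 0.066559 = 0.333903

0.333903


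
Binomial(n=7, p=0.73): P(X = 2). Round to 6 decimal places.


P = C(n,k) * p^k * (1-p)^(n-k)
C(7,2) = 21
p^k = 0.73^2 = 0.5329
(1-p)^(n-k) = 0.27^5 ≈ 0.001434891
P = 21 * 0.5329 * 0.001434891 ≈ 0.016058

0.016058


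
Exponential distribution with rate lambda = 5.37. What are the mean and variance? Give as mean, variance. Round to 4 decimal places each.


mean = 1/lam, var = 1/lam^2
mean = 1 / 5.37 = 100/537 ≈ 0.186220
lam^2 = 5.37^2 = 28.8369
var = 1 / 28.8369 ≈ 0.034678

0.1862, 0.0347


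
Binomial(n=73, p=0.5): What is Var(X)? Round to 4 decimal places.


Var = n*p*(1-p) = 73 * 0.5 * 0.5 = 18.25

18.2500


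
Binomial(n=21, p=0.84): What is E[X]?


E[X] = n*p = 21 * 0.84 = 17.64

17.64


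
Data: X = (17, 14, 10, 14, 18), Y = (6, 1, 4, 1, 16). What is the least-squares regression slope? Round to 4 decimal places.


b = sum((xi-xbar)(yi-ybar)) / sum((xi-xbar)^2)
n = 5, xbar = 73/5 = 14.6, ybar = 28/5 = 5.6
Sxy = sum((xi-xbar)(yi-ybar)) = 49.2
Sxx = sum((xi-xbar)^2) = 39.2
b = Sxy / Sxx = 123/98 ≈ 1.255102

1.2551


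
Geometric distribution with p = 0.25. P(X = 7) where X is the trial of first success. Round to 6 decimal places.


P = (1-p)^(k-1) * p
(1-p)^(k-1) = 0.75^6 = 729/4096 ≈ 0.1779785
P = 0.1779785 * 0.25 ≈ 0.04449463

0.044495


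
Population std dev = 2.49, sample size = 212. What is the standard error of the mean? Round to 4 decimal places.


SE = sigma / sqrt(n)
sqrt(212) ≈ 14.560220
SE = 2.49 / 14.560220 ≈ 0.171014

0.1710


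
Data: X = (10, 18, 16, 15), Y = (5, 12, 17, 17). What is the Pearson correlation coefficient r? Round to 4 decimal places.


r = sum((xi-xbar)(yi-ybar)) / sqrt(sum((xi-xbar)^2) * sum((yi-ybar)^2))
n = 4, xbar = 59/4 = 14.75, ybar = 51/4 = 12.75
Sxy = sum((xi-xbar)(yi-ybar)) = 40.75
Sxx = sum((xi-xbar)^2) = 34.75
Syy = sum((yi-ybar)^2) = 96.75
sqrt(Sxx*Syy) ≈ 57.983295
r = Sxy / sqrt(Sxx*Syy) = 40.75 / 57.983295 ≈ 0.702789

0.7028


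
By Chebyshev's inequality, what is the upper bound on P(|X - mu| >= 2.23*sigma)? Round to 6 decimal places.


P <= 1/k^2
k^2 = 2.23^2 = 4.9729
1/k^2 = 1 / 4.9729 ≈ 0.20108991

0.201090


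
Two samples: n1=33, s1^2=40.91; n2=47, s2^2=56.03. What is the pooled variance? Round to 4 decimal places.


sp^2 = ((n1-1)*s1^2 + (n2-1)*s2^2)/(n1+n2-2)
(n1-1)*s1^2 = 32 * 40.91 = 1309.12
(n2-1)*s2^2 = 46 * 56.03 = 2577.38
numerator = 1309.12 + 2577.38 = 3886.5
n1+n2-2 = 78
sp^2 = 3886.5 / 78 = 2591/52 ≈ 49.826923

49.8269


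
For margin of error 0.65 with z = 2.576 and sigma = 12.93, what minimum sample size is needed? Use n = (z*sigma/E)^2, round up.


z*sigma/E = 2.576 * 12.93 / 0.65 = 416346/8125 ≈ 51.242585
(z*sigma/E)^2 ≈ 2625.802478
round up: n = 2626

2626


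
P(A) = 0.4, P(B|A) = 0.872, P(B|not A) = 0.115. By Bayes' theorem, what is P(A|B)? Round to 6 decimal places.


P(A|B) = P(B|A)*P(A) / P(B), P(B) = P(B|A)*P(A) + P(B|not A)*P(not A)
P(B|A)*P(A) = 0.872 * 0.4 = 0.3488
P(B|not A)*P(not A) = 0.115 * 0.6 = 0.069
P(B) = 0.3488 + 0.069 = 0.4178
P(A|B) = 0.3488 / 0.4178 = 1744/2089 ≈ 0.83484921

0.834849


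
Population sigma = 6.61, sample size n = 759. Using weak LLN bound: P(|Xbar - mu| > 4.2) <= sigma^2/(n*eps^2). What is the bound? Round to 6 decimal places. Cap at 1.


bound = min(1, sigma^2/(n*eps^2))
sigma^2 = 6.61^2 = 43.6921
n*eps^2 = 759 * 4.2^2 = 759 * 17.64 = 13388.76
sigma^2/(n*eps^2) = 43.6921 / 13388.76 ≈ 0.00326334

0.003263


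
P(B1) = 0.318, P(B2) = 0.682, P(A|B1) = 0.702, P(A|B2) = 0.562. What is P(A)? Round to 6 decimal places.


P(A) = P(A|B1)*P(B1) + P(A|B2)*P(B2)
P(A|B1)*P(B1) = 0.702 * 0.318 = 0.223236
P(A|B2)*P(B2) = 0.562 * 0.682 = 0.383284
P(A) = 0.223236 + 0.383284 = 0.60652

0.606520


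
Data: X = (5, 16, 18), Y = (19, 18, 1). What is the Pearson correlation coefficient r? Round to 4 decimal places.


r = sum((xi-xbar)(yi-ybar)) / sqrt(sum((xi-xbar)^2) * sum((yi-ybar)^2))
n = 3, xbar = 39/3 = 13, ybar = 38/3 ≈ 12.666667
Sxy = sum((xi-xbar)(yi-ybar)) = -93
Sxx = sum((xi-xbar)^2) = 98
Syy = sum((yi-ybar)^2) = 614/3 ≈ 204.666667
sqrt(Sxx*Syy) ≈ 141.623915
r = Sxy / sqrt(Sxx*Syy) = -93 / 141.623915 ≈ -0.656669

-0.6567


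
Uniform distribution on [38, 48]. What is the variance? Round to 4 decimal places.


Var = (b-a)^2 / 12
(b-a)^2 = (48 - 38)^2 = 100
Var = 100/12 ≈ 8.333333

8.3333


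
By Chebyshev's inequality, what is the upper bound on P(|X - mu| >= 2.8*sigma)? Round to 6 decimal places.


P <= 1/k^2
k^2 = 2.8^2 = 7.84
1/k^2 = 1 / 7.84 = 25/196 ≈ 0.12755102

0.127551


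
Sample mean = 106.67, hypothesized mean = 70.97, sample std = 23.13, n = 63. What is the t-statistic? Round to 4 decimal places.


t = (xbar - mu0) / (s/sqrt(n))
xbar - mu0 = 106.67 - 70.97 = 35.7
sqrt(63) ≈ 7.93725393
s/sqrt(n) = 23.13 / 7.93725393 ≈ 2.91410609
t = 35.7 / 2.91410609 ≈ 12.250755

12.2508


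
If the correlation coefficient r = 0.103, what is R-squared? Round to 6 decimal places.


R^2 = r^2 = (0.103)^2 = 0.010609

0.010609


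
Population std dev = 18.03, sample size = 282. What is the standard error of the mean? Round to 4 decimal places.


SE = sigma / sqrt(n)
sqrt(282) ≈ 16.792856
SE = 18.03 / 16.792856 ≈ 1.073671

1.0737


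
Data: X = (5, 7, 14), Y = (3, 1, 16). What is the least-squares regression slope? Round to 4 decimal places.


b = sum((xi-xbar)(yi-ybar)) / sum((xi-xbar)^2)
n = 3, xbar = 26/3 ≈ 8.666667, ybar = 20/3 ≈ 6.666667
Sxy = sum((xi-xbar)(yi-ybar)) = 218/3 ≈ 72.666667
Sxx = sum((xi-xbar)^2) = 134/3 ≈ 44.666667
b = Sxy / Sxx = 109/67 ≈ 1.626866

1.6269


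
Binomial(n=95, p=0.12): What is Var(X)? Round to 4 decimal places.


Var = n*p*(1-p) = 95 * 0.12 * 0.88 = 10.032

10.0320


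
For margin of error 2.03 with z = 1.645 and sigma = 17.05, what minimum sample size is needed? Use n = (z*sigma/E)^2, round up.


z*sigma/E = 1.645 * 17.05 / 2.03 = 16027/1160 ≈ 13.816379
(z*sigma/E)^2 ≈ 190.892337
round up: n = 191

191


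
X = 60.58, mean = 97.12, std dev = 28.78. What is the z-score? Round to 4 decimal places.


z = (X - mu) / sigma
X - mu = 60.58 - 97.12 = -36.54
z = -36.54 / 28.78 = -1827/1439 ≈ -1.269632

-1.2696


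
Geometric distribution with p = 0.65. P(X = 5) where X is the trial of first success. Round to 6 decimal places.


P = (1-p)^(k-1) * p
(1-p)^(k-1) = 0.35^4 = 0.01500625
P = 0.01500625 * 0.65 ≈ 0.009754063

0.009754


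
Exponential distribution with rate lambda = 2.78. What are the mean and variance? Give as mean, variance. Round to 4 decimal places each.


mean = 1/lam, var = 1/lam^2
mean = 1 / 2.78 = 50/139 ≈ 0.359712
lam^2 = 2.78^2 = 7.7284
var = 1 / 7.7284 ≈ 0.129393

0.3597, 0.1294


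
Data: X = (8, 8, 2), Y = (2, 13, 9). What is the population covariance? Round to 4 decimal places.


Cov = (1/n)*sum((xi-xbar)(yi-ybar))
n = 3, xbar = 18/3 = 6, ybar = 24/3 = 8
sum((xi-xbar)(yi-ybar)) = -6
Cov = -6 / 3 = -2

-2.0000


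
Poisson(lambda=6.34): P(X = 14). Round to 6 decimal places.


P = e^(-lam) * lam^k / k!
e^(-6.34) ≈ 0.001764302
lam^k = 6.34^14 ≈ 169531189940.605119
k! = 14! = 87178291200
P = 0.001764302 * 169531189940.605119 / 87178291200 ≈ 0.003431

0.003431


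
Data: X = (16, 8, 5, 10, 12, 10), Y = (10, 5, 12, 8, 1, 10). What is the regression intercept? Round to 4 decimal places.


a = ybar - b*xbar, where b = sum((xi-xbar)(yi-ybar)) / sum((xi-xbar)^2)
n = 6, xbar = 61/6 ≈ 10.166667, ybar = 46/6 = 23/3 ≈ 7.666667
Sxy = sum((xi-xbar)(yi-ybar)) = -47/3 ≈ -15.666667
Sxx = sum((xi-xbar)^2) = 413/6 ≈ 68.833333
b = Sxy / Sxx = -94/413 ≈ -0.227603
a = 7.666667 - (-0.227603) * 10.166667 = 4122/413 ≈ 9.980630

9.9806


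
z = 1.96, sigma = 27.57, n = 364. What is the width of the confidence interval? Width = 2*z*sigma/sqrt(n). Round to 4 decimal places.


width = 2*z*sigma/sqrt(n)
2*z*sigma = 2 * 1.96 * 27.57 = 108.0744
sqrt(364) ≈ 19.078784
width = 108.0744 / 19.078784 ≈ 5.664638

5.6646


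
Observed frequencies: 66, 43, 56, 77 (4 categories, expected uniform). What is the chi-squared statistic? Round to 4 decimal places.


chi2 = sum((O-E)^2/E), E = total/4
total = 242, E = 242/4 = 60.5
(66 - 60.5)^2 / 60.5 = 30.25 / 60.5 = 0.5
(43 - 60.5)^2 / 60.5 = 306.25 / 60.5 = 1225/242 ≈ 5.061983
(56 - 60.5)^2 / 60.5 = 20.25 / 60.5 = 81/242 ≈ 0.334711
(77 - 60.5)^2 / 60.5 = 272.25 / 60.5 = 4.5
chi2 = 1258/121 ≈ 10.396694

10.3967


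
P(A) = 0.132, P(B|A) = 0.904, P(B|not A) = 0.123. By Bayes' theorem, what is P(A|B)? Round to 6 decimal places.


P(A|B) = P(B|A)*P(A) / P(B), P(B) = P(B|A)*P(A) + P(B|not A)*P(not A)
P(B|A)*P(A) = 0.904 * 0.132 = 0.119328
P(B|not A)*P(not A) = 0.123 * 0.868 = 0.106764
P(B) = 0.119328 + 0.106764 = 0.226092
P(A|B) = 0.119328 / 0.226092 ≈ 0.52778515

0.527785


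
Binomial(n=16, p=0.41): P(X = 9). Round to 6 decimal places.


P = C(n,k) * p^k * (1-p)^(n-k)
C(16,9) = 11440
p^k = 0.41^9 ≈ 0.0003273819
(1-p)^(n-k) = 0.59^7 ≈ 0.02488651
P = 11440 * 0.0003273819 * 0.02488651 ≈ 0.093206

0.093206


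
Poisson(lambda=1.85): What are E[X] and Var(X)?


E[X] = Var(X) = lambda = 1.85

1.85, 1.85


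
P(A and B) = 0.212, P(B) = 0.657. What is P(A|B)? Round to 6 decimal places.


P(A|B) = P(A and B) / P(B) = 0.212 / 0.657 = 212/657 ≈ 0.32267884

0.322679


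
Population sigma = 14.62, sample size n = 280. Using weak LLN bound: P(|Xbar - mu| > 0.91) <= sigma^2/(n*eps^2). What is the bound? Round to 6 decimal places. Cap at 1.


bound = min(1, sigma^2/(n*eps^2))
sigma^2 = 14.62^2 = 213.7444
n*eps^2 = 280 * 0.91^2 = 280 * 0.8281 = 231.868
sigma^2/(n*eps^2) = 213.7444 / 231.868 ≈ 0.92183656

0.921837


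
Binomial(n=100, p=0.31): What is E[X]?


E[X] = n*p = 100 * 0.31 = 31

31


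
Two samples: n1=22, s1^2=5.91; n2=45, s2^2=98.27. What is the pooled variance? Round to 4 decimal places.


sp^2 = ((n1-1)*s1^2 + (n2-1)*s2^2)/(n1+n2-2)
(n1-1)*s1^2 = 21 * 5.91 = 124.11
(n2-1)*s2^2 = 44 * 98.27 = 4323.88
numerator = 124.11 + 4323.88 = 4447.99
n1+n2-2 = 65
sp^2 = 4447.99 / 65 = 444799/6500 ≈ 68.430615

68.4306


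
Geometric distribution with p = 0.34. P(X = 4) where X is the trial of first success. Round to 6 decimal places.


P = (1-p)^(k-1) * p
(1-p)^(k-1) = 0.66^3 = 0.287496
P = 0.287496 * 0.34 = 0.09774864

0.097749


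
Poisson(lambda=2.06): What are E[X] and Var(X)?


E[X] = Var(X) = lambda = 2.06

2.06, 2.06


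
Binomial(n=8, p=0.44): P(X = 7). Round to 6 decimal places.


P = C(n,k) * p^k * (1-p)^(n-k)
C(8,7) = 8
p^k = 0.44^7 ≈ 0.003192778
(1-p)^(n-k) = 0.56^1 = 0.56
P = 8 * 0.003192778 * 0.56 ≈ 0.014304

0.014304


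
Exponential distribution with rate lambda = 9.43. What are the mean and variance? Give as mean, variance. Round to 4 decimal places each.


mean = 1/lam, var = 1/lam^2
mean = 1 / 9.43 = 100/943 ≈ 0.106045
lam^2 = 9.43^2 = 88.9249
var = 1 / 88.9249 ≈ 0.011245

0.1060, 0.0112


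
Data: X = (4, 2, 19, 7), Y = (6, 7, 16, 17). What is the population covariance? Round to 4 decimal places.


Cov = (1/n)*sum((xi-xbar)(yi-ybar))
n = 4, xbar = 32/4 = 8, ybar = 46/4 = 11.5
sum((xi-xbar)(yi-ybar)) = 93
Cov = 93 / 4 = 23.25

23.2500


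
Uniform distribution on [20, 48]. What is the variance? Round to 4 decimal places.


Var = (b-a)^2 / 12
(b-a)^2 = (48 - 20)^2 = 784
Var = 784/12 ≈ 65.333333

65.3333


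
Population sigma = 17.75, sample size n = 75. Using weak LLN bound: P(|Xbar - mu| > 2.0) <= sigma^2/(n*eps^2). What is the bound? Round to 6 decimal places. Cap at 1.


bound = min(1, sigma^2/(n*eps^2))
sigma^2 = 17.75^2 = 315.0625
n*eps^2 = 75 * 2.0^2 = 75 * 4 = 300
sigma^2/(n*eps^2) = 315.0625 / 300 = 5041/4800 ≈ 1.05020833
this exceeds 1, so the bound is capped at 1

1.000000


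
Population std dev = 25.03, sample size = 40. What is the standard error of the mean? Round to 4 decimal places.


SE = sigma / sqrt(n)
sqrt(40) ≈ 6.324555
SE = 25.03 / 6.324555 ≈ 3.957590

3.9576


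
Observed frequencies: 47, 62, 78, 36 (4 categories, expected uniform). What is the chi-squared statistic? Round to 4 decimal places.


chi2 = sum((O-E)^2/E), E = total/4
total = 223, E = 223/4 = 55.75
(47 - 55.75)^2 / 55.75 = 76.5625 / 55.75 = 1225/892 ≈ 1.373318
(62 - 55.75)^2 / 55.75 = 39.0625 / 55.75 = 625/892 ≈ 0.700673
(78 - 55.75)^2 / 55.75 = 495.0625 / 55.75 = 7921/892 ≈ 8.880045
(36 - 55.75)^2 / 55.75 = 390.0625 / 55.75 = 6241/892 ≈ 6.996637
chi2 = 4003/223 ≈ 17.950673

17.9507


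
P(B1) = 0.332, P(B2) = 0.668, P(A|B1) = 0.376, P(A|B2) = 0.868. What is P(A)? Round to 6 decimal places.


P(A) = P(A|B1)*P(B1) + P(A|B2)*P(B2)
P(A|B1)*P(B1) = 0.376 * 0.332 = 0.124832
P(A|B2)*P(B2) = 0.868 * 0.668 = 0.579824
P(A) = 0.124832 + 0.579824 = 0.704656

0.704656


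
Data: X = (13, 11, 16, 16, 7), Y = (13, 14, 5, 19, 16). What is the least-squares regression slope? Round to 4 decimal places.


b = sum((xi-xbar)(yi-ybar)) / sum((xi-xbar)^2)
n = 5, xbar = 63/5 = 12.6, ybar = 67/5 = 13.4
Sxy = sum((xi-xbar)(yi-ybar)) = -25.2
Sxx = sum((xi-xbar)^2) = 57.2
b = Sxy / Sxx = -63/143 ≈ -0.440559

-0.4406


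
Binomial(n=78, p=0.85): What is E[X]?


E[X] = n*p = 78 * 0.85 = 66.3

66.3


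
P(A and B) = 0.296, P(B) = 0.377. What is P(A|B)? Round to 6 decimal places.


P(A|B) = P(A and B) / P(B) = 0.296 / 0.377 = 296/377 ≈ 0.78514589

0.785146


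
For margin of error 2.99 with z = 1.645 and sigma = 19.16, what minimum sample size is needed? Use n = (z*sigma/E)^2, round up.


z*sigma/E = 1.645 * 19.16 / 2.99 ≈ 10.541204
(z*sigma/E)^2 ≈ 111.116982
round up: n = 112

112


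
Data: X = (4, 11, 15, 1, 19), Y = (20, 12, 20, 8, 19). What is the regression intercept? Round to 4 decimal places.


a = ybar - b*xbar, where b = sum((xi-xbar)(yi-ybar)) / sum((xi-xbar)^2)
n = 5, xbar = 50/5 = 10, ybar = 79/5 = 15.8
Sxy = sum((xi-xbar)(yi-ybar)) = 91
Sxx = sum((xi-xbar)^2) = 224
b = Sxy / Sxx = 0.40625
a = 15.8 - 0.40625 * 10 = 11.7375

11.7375


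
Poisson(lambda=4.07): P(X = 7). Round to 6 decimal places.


P = e^(-lam) * lam^k / k!
e^(-4.07) ≈ 0.01707739
lam^k = 4.07^7 ≈ 18499.537230
k! = 7! = 5040
P = 0.01707739 * 18499.537230 / 5040 ≈ 0.062683

0.062683


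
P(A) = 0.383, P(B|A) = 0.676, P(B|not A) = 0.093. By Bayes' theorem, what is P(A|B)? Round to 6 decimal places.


P(A|B) = P(B|A)*P(A) / P(B), P(B) = P(B|A)*P(A) + P(B|not A)*P(not A)
P(B|A)*P(A) = 0.676 * 0.383 = 0.258908
P(B|not A)*P(not A) = 0.093 * 0.617 = 0.057381
P(B) = 0.258908 + 0.057381 = 0.316289
P(A|B) = 0.258908 / 0.316289 ≈ 0.81858048

0.818580


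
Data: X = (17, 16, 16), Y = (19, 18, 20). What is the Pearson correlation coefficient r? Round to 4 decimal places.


r = sum((xi-xbar)(yi-ybar)) / sqrt(sum((xi-xbar)^2) * sum((yi-ybar)^2))
n = 3, xbar = 49/3 ≈ 16.333333, ybar = 57/3 = 19
Sxy = sum((xi-xbar)(yi-ybar)) = 0
Sxx = sum((xi-xbar)^2) = 2/3 ≈ 0.666667
Syy = sum((yi-ybar)^2) = 2
sqrt(Sxx*Syy) ≈ 1.154701
r = Sxy / sqrt(Sxx*Syy) = 0 / 1.154701 ≈ 0.000000

0.0000


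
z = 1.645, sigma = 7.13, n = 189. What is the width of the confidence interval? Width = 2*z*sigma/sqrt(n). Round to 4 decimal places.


width = 2*z*sigma/sqrt(n)
2*z*sigma = 2 * 1.645 * 7.13 = 23.4577
sqrt(189) ≈ 13.747727
width = 23.4577 / 13.747727 ≈ 1.706297

1.7063


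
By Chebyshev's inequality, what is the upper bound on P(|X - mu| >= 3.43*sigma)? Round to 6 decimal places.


P <= 1/k^2
k^2 = 3.43^2 = 11.7649
1/k^2 = 1 / 11.7649 ≈ 0.08499860

0.084999


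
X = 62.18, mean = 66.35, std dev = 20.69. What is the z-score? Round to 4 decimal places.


z = (X - mu) / sigma
X - mu = 62.18 - 66.35 = -4.17
z = -4.17 / 20.69 = -417/2069 ≈ -0.201547

-0.2015


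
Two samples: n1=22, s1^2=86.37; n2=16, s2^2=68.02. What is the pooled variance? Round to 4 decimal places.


sp^2 = ((n1-1)*s1^2 + (n2-1)*s2^2)/(n1+n2-2)
(n1-1)*s1^2 = 21 * 86.37 = 1813.77
(n2-1)*s2^2 = 15 * 68.02 = 1020.3
numerator = 1813.77 + 1020.3 = 2834.07
n1+n2-2 = 36
sp^2 = 2834.07 / 36 = 94469/1200 ≈ 78.724167

78.7242


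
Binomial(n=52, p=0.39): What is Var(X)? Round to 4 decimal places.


Var = n*p*(1-p) = 52 * 0.39 * 0.61 = 12.3708

12.3708


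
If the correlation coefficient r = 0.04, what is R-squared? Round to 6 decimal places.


R^2 = r^2 = (0.04)^2 = 0.0016

0.001600


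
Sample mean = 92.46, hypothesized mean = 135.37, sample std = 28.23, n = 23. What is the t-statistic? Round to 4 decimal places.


t = (xbar - mu0) / (s/sqrt(n))
xbar - mu0 = 92.46 - 135.37 = -42.91
sqrt(23) ≈ 4.79583152
s/sqrt(n) = 28.23 / 4.79583152 ≈ 5.88636191
t = -42.91 / 5.88636191 ≈ -7.289732

-7.2897


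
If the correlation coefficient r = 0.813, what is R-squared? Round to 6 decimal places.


R^2 = r^2 = (0.813)^2 = 0.660969

0.660969


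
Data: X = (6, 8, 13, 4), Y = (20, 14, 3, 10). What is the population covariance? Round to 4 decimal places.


Cov = (1/n)*sum((xi-xbar)(yi-ybar))
n = 4, xbar = 31/4 = 7.75, ybar = 47/4 = 11.75
sum((xi-xbar)(yi-ybar)) = -53.25
Cov = -53.25 / 4 = -13.3125

-13.3125


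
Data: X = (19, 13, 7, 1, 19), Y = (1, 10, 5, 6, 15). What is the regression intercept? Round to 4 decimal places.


a = ybar - b*xbar, where b = sum((xi-xbar)(yi-ybar)) / sum((xi-xbar)^2)
n = 5, xbar = 59/5 = 11.8, ybar = 37/5 = 7.4
Sxy = sum((xi-xbar)(yi-ybar)) = 38.4
Sxx = sum((xi-xbar)^2) = 244.8
b = Sxy / Sxx = 8/51 ≈ 0.156863
a = 7.4 - 0.156863 * 11.8 = 283/51 ≈ 5.549020

5.5490


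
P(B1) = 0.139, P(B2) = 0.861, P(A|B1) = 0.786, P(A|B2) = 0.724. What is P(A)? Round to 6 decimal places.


P(A) = P(A|B1)*P(B1) + P(A|B2)*P(B2)
P(A|B1)*P(B1) = 0.786 * 0.139 = 0.109254
P(A|B2)*P(B2) = 0.724 * 0.861 = 0.623364
P(A) = 0.109254 + 0.623364 = 0.732618

0.732618


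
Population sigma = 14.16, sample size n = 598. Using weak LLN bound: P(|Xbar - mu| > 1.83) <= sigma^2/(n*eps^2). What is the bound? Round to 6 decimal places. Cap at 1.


bound = min(1, sigma^2/(n*eps^2))
sigma^2 = 14.16^2 = 200.5056
n*eps^2 = 598 * 1.83^2 = 598 * 3.3489 = 2002.6422
sigma^2/(n*eps^2) = 200.5056 / 2002.6422 ≈ 0.10012053

0.100121


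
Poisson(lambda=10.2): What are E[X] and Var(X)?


E[X] = Var(X) = lambda = 10.2

10.2, 10.2


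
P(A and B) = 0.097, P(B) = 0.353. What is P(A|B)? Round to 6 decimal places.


P(A|B) = P(A and B) / P(B) = 0.097 / 0.353 = 97/353 ≈ 0.27478754

0.274788


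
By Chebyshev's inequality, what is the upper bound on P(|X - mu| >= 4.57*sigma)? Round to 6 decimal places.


P <= 1/k^2
k^2 = 4.57^2 = 20.8849
1/k^2 = 1 / 20.8849 ≈ 0.04788148

0.047881


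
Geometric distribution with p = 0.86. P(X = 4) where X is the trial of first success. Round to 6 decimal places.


P = (1-p)^(k-1) * p
(1-p)^(k-1) = 0.14^3 = 0.002744
P = 0.002744 * 0.86 = 0.00235984

0.002360


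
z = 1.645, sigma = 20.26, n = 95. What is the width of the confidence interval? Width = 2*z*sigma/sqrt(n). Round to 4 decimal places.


width = 2*z*sigma/sqrt(n)
2*z*sigma = 2 * 1.645 * 20.26 = 66.6554
sqrt(95) ≈ 9.746794
width = 66.6554 / 9.746794 ≈ 6.838700

6.8387


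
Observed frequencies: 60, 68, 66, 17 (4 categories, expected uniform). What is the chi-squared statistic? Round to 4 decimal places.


chi2 = sum((O-E)^2/E), E = total/4
total = 211, E = 211/4 = 52.75
(60 - 52.75)^2 / 52.75 = 52.5625 / 52.75 = 841/844 ≈ 0.996445
(68 - 52.75)^2 / 52.75 = 232.5625 / 52.75 = 3721/844 ≈ 4.408768
(66 - 52.75)^2 / 52.75 = 175.5625 / 52.75 = 2809/844 ≈ 3.328199
(17 - 52.75)^2 / 52.75 = 1278.0625 / 52.75 = 20449/844 ≈ 24.228673
chi2 = 6955/211 ≈ 32.962085

32.9621


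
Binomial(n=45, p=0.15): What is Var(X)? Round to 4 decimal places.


Var = n*p*(1-p) = 45 * 0.15 * 0.85 = 5.7375

5.7375


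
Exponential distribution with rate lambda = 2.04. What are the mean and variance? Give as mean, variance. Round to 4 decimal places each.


mean = 1/lam, var = 1/lam^2
mean = 1 / 2.04 = 25/51 ≈ 0.490196
lam^2 = 2.04^2 = 4.1616
var = 1 / 4.1616 = 625/2601 ≈ 0.240292

0.4902, 0.2403


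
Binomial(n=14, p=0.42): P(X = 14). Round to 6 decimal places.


P = C(n,k) * p^k * (1-p)^(n-k)
C(14,14) = 1
p^k = 0.42^14 ≈ 0.000005314838
(1-p)^(n-k) = 0.58^0 = 1
P = 1 * 0.000005314838 * 1 ≈ 0.000005

0.000005


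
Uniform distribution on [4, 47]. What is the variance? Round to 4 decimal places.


Var = (b-a)^2 / 12
(b-a)^2 = (47 - 4)^2 = 1849
Var = 1849/12 ≈ 154.083333

154.0833


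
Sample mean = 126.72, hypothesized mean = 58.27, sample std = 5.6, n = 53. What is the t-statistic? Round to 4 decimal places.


t = (xbar - mu0) / (s/sqrt(n))
xbar - mu0 = 126.72 - 58.27 = 68.45
sqrt(53) ≈ 7.28010989
s/sqrt(n) = 5.6 / 7.28010989 ≈ 0.76921916
t = 68.45 / 0.76921916 ≈ 88.986343

88.9863


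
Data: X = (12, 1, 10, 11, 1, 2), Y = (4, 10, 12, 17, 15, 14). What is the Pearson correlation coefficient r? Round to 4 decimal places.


r = sum((xi-xbar)(yi-ybar)) / sqrt(sum((xi-xbar)^2) * sum((yi-ybar)^2))
n = 6, xbar = 37/6 ≈ 6.166667, ybar = 72/6 = 12
Sxy = sum((xi-xbar)(yi-ybar)) = -36
Sxx = sum((xi-xbar)^2) = 857/6 ≈ 142.833333
Syy = sum((yi-ybar)^2) = 106
sqrt(Sxx*Syy) ≈ 123.046062
r = Sxy / sqrt(Sxx*Syy) = -36 / 123.046062 ≈ -0.292573

-0.2926


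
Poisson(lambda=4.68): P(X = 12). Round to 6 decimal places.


P = e^(-lam) * lam^k / k!
e^(-4.68) ≈ 0.009279014
lam^k = 4.68^12 ≈ 110395211.762992
k! = 12! = 479001600
P = 0.009279014 * 110395211.762992 / 479001600 ≈ 0.002139

0.002139


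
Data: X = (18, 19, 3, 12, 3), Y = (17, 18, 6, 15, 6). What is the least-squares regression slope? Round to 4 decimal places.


b = sum((xi-xbar)(yi-ybar)) / sum((xi-xbar)^2)
n = 5, xbar = 55/5 = 11, ybar = 62/5 = 12.4
Sxy = sum((xi-xbar)(yi-ybar)) = 182
Sxx = sum((xi-xbar)^2) = 242
b = Sxy / Sxx = 91/121 ≈ 0.752066

0.7521


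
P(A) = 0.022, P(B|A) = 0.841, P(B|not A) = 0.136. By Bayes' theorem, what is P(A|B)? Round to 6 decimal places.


P(A|B) = P(B|A)*P(A) / P(B), P(B) = P(B|A)*P(A) + P(B|not A)*P(not A)
P(B|A)*P(A) = 0.841 * 0.022 = 0.018502
P(B|not A)*P(not A) = 0.136 * 0.978 = 0.133008
P(B) = 0.018502 + 0.133008 = 0.15151
P(A|B) = 0.018502 / 0.15151 ≈ 0.12211735

0.122117


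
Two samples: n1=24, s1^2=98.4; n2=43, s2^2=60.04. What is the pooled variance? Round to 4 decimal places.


sp^2 = ((n1-1)*s1^2 + (n2-1)*s2^2)/(n1+n2-2)
(n1-1)*s1^2 = 23 * 98.4 = 2263.2
(n2-1)*s2^2 = 42 * 60.04 = 2521.68
numerator = 2263.2 + 2521.68 = 4784.88
n1+n2-2 = 65
sp^2 = 4784.88 / 65 = 119622/1625 ≈ 73.613538

73.6135


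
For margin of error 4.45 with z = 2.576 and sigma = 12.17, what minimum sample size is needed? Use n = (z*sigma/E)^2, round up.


z*sigma/E = 2.576 * 12.17 / 4.45 ≈ 7.044926
(z*sigma/E)^2 ≈ 49.630980
round up: n = 50

50


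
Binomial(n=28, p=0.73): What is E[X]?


E[X] = n*p = 28 * 0.73 = 20.44

20.44


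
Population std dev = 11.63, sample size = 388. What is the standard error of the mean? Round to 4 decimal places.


SE = sigma / sqrt(n)
sqrt(388) ≈ 19.697716
SE = 11.63 / 19.697716 ≈ 0.590424

0.5904


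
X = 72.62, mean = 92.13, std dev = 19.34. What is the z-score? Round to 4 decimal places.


z = (X - mu) / sigma
X - mu = 72.62 - 92.13 = -19.51
z = -19.51 / 19.34 = -1951/1934 ≈ -1.008790

-1.0088


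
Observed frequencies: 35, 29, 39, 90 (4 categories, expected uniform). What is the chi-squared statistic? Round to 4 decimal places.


chi2 = sum((O-E)^2/E), E = total/4
total = 193, E = 193/4 = 48.25
(35 - 48.25)^2 / 48.25 = 175.5625 / 48.25 = 2809/772 ≈ 3.638601
(29 - 48.25)^2 / 48.25 = 370.5625 / 48.25 = 5929/772 ≈ 7.680052
(39 - 48.25)^2 / 48.25 = 85.5625 / 48.25 = 1369/772 ≈ 1.773316
(90 - 48.25)^2 / 48.25 = 1743.0625 / 48.25 = 27889/772 ≈ 36.125648
chi2 = 9499/193 ≈ 49.217617

49.2176


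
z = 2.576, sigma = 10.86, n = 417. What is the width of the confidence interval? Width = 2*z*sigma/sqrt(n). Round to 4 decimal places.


width = 2*z*sigma/sqrt(n)
2*z*sigma = 2 * 2.576 * 10.86 = 55.95072
sqrt(417) ≈ 20.420578
width = 55.95072 / 20.420578 ≈ 2.739919

2.7399


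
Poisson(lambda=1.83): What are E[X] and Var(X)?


E[X] = Var(X) = lambda = 1.83

1.83, 1.83


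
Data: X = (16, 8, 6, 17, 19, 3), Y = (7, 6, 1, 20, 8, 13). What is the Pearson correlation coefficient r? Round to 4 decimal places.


r = sum((xi-xbar)(yi-ybar)) / sqrt(sum((xi-xbar)^2) * sum((yi-ybar)^2))
n = 6, xbar = 69/6 = 11.5, ybar = 55/6 ≈ 9.166667
Sxy = sum((xi-xbar)(yi-ybar)) = 64.5
Sxx = sum((xi-xbar)^2) = 221.5
Syy = sum((yi-ybar)^2) = 1289/6 ≈ 214.833333
sqrt(Sxx*Syy) ≈ 218.141200
r = Sxy / sqrt(Sxx*Syy) = 64.5 / 218.141200 ≈ 0.295680

0.2957


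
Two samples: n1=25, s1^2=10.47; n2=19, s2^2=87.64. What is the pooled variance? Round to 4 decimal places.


sp^2 = ((n1-1)*s1^2 + (n2-1)*s2^2)/(n1+n2-2)
(n1-1)*s1^2 = 24 * 10.47 = 251.28
(n2-1)*s2^2 = 18 * 87.64 = 1577.52
numerator = 251.28 + 1577.52 = 1828.8
n1+n2-2 = 42
sp^2 = 1828.8 / 42 = 1524/35 ≈ 43.542857

43.5429


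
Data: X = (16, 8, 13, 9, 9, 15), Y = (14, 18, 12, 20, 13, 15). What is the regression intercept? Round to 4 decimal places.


a = ybar - b*xbar, where b = sum((xi-xbar)(yi-ybar)) / sum((xi-xbar)^2)
n = 6, xbar = 70/6 = 35/3 ≈ 11.666667, ybar = 92/6 = 46/3 ≈ 15.333333
Sxy = sum((xi-xbar)(yi-ybar)) = -82/3 ≈ -27.333333
Sxx = sum((xi-xbar)^2) = 178/3 ≈ 59.333333
b = Sxy / Sxx = -41/89 ≈ -0.460674
a = 15.333333 - (-0.460674) * 11.666667 = 1843/89 ≈ 20.707865

20.7079


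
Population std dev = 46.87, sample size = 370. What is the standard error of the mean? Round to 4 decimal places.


SE = sigma / sqrt(n)
sqrt(370) ≈ 19.235384
SE = 46.87 / 19.235384 ≈ 2.436655

2.4367


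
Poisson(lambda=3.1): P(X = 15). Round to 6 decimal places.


P = e^(-lam) * lam^k / k!
e^(-3.1) ≈ 0.04504920
lam^k = 3.1^15 ≈ 23465261.991845
k! = 15! = 1307674368000
P = 0.04504920 * 23465261.991845 / 1307674368000 ≈ 0.000001

0.000001


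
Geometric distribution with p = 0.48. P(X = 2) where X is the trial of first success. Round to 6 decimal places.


P = (1-p)^(k-1) * p
(1-p)^(k-1) = 0.52^1 = 0.52
P = 0.52 * 0.48 = 0.2496

0.249600


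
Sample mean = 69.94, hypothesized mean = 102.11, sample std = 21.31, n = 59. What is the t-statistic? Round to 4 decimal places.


t = (xbar - mu0) / (s/sqrt(n))
xbar - mu0 = 69.94 - 102.11 = -32.17
sqrt(59) ≈ 7.68114575
s/sqrt(n) = 21.31 / 7.68114575 ≈ 2.77432569
t = -32.17 / 2.77432569 ≈ -11.595610

-11.5956


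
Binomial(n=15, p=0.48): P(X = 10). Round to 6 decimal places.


P = C(n,k) * p^k * (1-p)^(n-k)
C(15,10) = 3003
p^k = 0.48^10 ≈ 0.0006492506
(1-p)^(n-k) = 0.52^5 ≈ 0.03802040
P = 3003 * 0.0006492506 * 0.03802040 ≈ 0.074128

0.074128


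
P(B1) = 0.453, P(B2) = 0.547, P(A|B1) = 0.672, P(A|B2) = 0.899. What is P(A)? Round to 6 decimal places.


P(A) = P(A|B1)*P(B1) + P(A|B2)*P(B2)
P(A|B1)*P(B1) = 0.672 * 0.453 = 0.304416
P(A|B2)*P(B2) = 0.899 * 0.547 = 0.491753
P(A) = 0.304416 + 0.491753 = 0.796169

0.796169


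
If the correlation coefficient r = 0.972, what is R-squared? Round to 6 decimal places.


R^2 = r^2 = (0.972)^2 = 0.944784

0.944784


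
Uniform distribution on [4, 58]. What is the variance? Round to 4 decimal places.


Var = (b-a)^2 / 12
(b-a)^2 = (58 - 4)^2 = 2916
Var = 2916/12 = 243

243.0000


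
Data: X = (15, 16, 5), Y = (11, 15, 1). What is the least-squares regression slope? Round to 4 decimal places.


b = sum((xi-xbar)(yi-ybar)) / sum((xi-xbar)^2)
n = 3, xbar = 36/3 = 12, ybar = 27/3 = 9
Sxy = sum((xi-xbar)(yi-ybar)) = 86
Sxx = sum((xi-xbar)^2) = 74
b = Sxy / Sxx = 43/37 ≈ 1.162162

1.1622


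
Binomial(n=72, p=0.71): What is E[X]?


E[X] = n*p = 72 * 0.71 = 51.12

51.12


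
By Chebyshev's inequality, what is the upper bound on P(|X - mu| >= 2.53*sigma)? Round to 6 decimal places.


P <= 1/k^2
k^2 = 2.53^2 = 6.4009
1/k^2 = 1 / 6.4009 ≈ 0.15622803

0.156228


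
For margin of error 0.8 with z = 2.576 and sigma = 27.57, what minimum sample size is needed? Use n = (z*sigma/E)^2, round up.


z*sigma/E = 2.576 * 27.57 / 0.8 = 88.7754
(z*sigma/E)^2 ≈ 7881.071645
round up: n = 7882

7882


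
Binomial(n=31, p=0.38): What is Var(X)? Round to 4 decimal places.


Var = n*p*(1-p) = 31 * 0.38 * 0.62 = 7.3036

7.3036


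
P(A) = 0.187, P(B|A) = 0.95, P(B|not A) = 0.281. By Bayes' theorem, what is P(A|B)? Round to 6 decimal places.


P(A|B) = P(B|A)*P(A) / P(B), P(B) = P(B|A)*P(A) + P(B|not A)*P(not A)
P(B|A)*P(A) = 0.95 * 0.187 = 0.17765
P(B|not A)*P(not A) = 0.281 * 0.813 = 0.228453
P(B) = 0.17765 + 0.228453 = 0.406103
P(A|B) = 0.17765 / 0.406103 ≈ 0.43745060

0.437451


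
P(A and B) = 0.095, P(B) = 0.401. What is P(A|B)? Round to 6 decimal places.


P(A|B) = P(A and B) / P(B) = 0.095 / 0.401 = 95/401 ≈ 0.23690773

0.236908


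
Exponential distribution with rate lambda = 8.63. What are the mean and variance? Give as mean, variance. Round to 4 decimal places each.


mean = 1/lam, var = 1/lam^2
mean = 1 / 8.63 = 100/863 ≈ 0.115875
lam^2 = 8.63^2 = 74.4769
var = 1 / 74.4769 ≈ 0.013427

0.1159, 0.0134


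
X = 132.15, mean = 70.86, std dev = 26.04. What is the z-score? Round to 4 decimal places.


z = (X - mu) / sigma
X - mu = 132.15 - 70.86 = 61.29
z = 61.29 / 26.04 = 2043/868 ≈ 2.353687

2.3537


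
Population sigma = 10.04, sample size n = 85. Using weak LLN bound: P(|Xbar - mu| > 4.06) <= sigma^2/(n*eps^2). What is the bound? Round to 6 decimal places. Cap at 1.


bound = min(1, sigma^2/(n*eps^2))
sigma^2 = 10.04^2 = 100.8016
n*eps^2 = 85 * 4.06^2 = 85 * 16.4836 = 1401.106
sigma^2/(n*eps^2) = 100.8016 / 1401.106 ≈ 0.07194431

0.071944


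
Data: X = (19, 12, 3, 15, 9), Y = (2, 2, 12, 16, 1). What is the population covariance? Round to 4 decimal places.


Cov = (1/n)*sum((xi-xbar)(yi-ybar))
n = 5, xbar = 58/5 = 11.6, ybar = 33/5 = 6.6
sum((xi-xbar)(yi-ybar)) = -35.8
Cov = -35.8 / 5 = -7.16

-7.1600


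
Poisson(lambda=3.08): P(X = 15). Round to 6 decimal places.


P = e^(-lam) * lam^k / k!
e^(-3.08) ≈ 0.04595926
lam^k = 3.08^15 ≈ 21294171.500981
k! = 15! = 1307674368000
P = 0.04595926 * 21294171.500981 / 1307674368000 ≈ 0.000001

0.000001


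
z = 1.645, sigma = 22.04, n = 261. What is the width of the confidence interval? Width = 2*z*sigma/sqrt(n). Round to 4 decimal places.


width = 2*z*sigma/sqrt(n)
2*z*sigma = 2 * 1.645 * 22.04 = 72.5116
sqrt(261) ≈ 16.155494
width = 72.5116 / 16.155494 ≈ 4.488355

4.4884


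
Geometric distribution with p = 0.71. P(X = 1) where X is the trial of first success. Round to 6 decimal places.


P = (1-p)^(k-1) * p
(1-p)^(k-1) = 0.29^0 = 1
P = 1 * 0.71 = 0.71

0.710000


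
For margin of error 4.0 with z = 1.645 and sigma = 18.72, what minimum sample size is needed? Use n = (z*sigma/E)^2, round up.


z*sigma/E = 1.645 * 18.72 / 4.0 = 7.6986
(z*sigma/E)^2 ≈ 59.268442
round up: n = 60

60


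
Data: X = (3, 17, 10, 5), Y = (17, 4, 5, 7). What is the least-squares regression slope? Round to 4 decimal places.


b = sum((xi-xbar)(yi-ybar)) / sum((xi-xbar)^2)
n = 4, xbar = 35/4 = 8.75, ybar = 33/4 = 8.25
Sxy = sum((xi-xbar)(yi-ybar)) = -84.75
Sxx = sum((xi-xbar)^2) = 116.75
b = Sxy / Sxx = -339/467 ≈ -0.725910

-0.7259


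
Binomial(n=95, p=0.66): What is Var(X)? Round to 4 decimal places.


Var = n*p*(1-p) = 95 * 0.66 * 0.34 = 21.318

21.3180


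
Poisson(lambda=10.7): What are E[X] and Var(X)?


E[X] = Var(X) = lambda = 10.7

10.7, 10.7


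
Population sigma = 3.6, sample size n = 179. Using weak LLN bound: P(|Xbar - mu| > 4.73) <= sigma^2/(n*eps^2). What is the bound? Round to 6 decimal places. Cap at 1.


bound = min(1, sigma^2/(n*eps^2))
sigma^2 = 3.6^2 = 12.96
n*eps^2 = 179 * 4.73^2 = 179 * 22.3729 = 4004.7491
sigma^2/(n*eps^2) = 12.96 / 4004.7491 ≈ 0.00323616

0.003236


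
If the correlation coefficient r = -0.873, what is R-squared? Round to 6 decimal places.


R^2 = r^2 = (-0.873)^2 = 0.762129

0.762129


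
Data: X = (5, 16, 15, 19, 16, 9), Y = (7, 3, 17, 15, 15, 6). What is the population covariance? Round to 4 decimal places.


Cov = (1/n)*sum((xi-xbar)(yi-ybar))
n = 6, xbar = 80/6 = 40/3 ≈ 13.333333, ybar = 63/6 = 10.5
sum((xi-xbar)(yi-ybar)) = 77
Cov = 77 / 6 = 77/6 ≈ 12.833333

12.8333


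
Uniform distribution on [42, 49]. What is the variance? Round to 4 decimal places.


Var = (b-a)^2 / 12
(b-a)^2 = (49 - 42)^2 = 49
Var = 49/12 ≈ 4.083333

4.0833


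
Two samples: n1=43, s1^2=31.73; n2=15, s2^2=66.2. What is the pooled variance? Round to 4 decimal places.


sp^2 = ((n1-1)*s1^2 + (n2-1)*s2^2)/(n1+n2-2)
(n1-1)*s1^2 = 42 * 31.73 = 1332.66
(n2-1)*s2^2 = 14 * 66.2 = 926.8
numerator = 1332.66 + 926.8 = 2259.46
n1+n2-2 = 56
sp^2 = 2259.46 / 56 = 40.3475

40.3475


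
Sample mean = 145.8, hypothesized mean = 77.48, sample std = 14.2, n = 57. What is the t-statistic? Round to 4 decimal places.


t = (xbar - mu0) / (s/sqrt(n))
xbar - mu0 = 145.8 - 77.48 = 68.32
sqrt(57) ≈ 7.54983444
s/sqrt(n) = 14.2 / 7.54983444 ≈ 1.88083595
t = 68.32 / 1.88083595 ≈ 36.324274

36.3243


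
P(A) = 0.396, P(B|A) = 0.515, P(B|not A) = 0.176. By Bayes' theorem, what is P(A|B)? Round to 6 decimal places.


P(A|B) = P(B|A)*P(A) / P(B), P(B) = P(B|A)*P(A) + P(B|not A)*P(not A)
P(B|A)*P(A) = 0.515 * 0.396 = 0.20394
P(B|not A)*P(not A) = 0.176 * 0.604 = 0.106304
P(B) = 0.20394 + 0.106304 = 0.310244
P(A|B) = 0.20394 / 0.310244 = 4635/7051 ≈ 0.65735357

0.657354


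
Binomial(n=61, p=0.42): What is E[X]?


E[X] = n*p = 61 * 0.42 = 25.62

25.62


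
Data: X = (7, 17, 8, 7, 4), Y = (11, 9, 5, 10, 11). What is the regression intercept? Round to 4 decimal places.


a = ybar - b*xbar, where b = sum((xi-xbar)(yi-ybar)) / sum((xi-xbar)^2)
n = 5, xbar = 43/5 = 8.6, ybar = 46/5 = 9.2
Sxy = sum((xi-xbar)(yi-ybar)) = -11.6
Sxx = sum((xi-xbar)^2) = 97.2
b = Sxy / Sxx = -29/243 ≈ -0.119342
a = 9.2 - (-0.119342) * 8.6 = 2485/243 ≈ 10.226337

10.2263


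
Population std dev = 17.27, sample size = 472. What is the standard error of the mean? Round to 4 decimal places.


SE = sigma / sqrt(n)
sqrt(472) ≈ 21.725561
SE = 17.27 / 21.725561 ≈ 0.794916

0.7949


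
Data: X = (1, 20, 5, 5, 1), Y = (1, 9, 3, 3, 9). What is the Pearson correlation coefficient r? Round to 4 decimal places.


r = sum((xi-xbar)(yi-ybar)) / sqrt(sum((xi-xbar)^2) * sum((yi-ybar)^2))
n = 5, xbar = 32/5 = 6.4, ybar = 25/5 = 5
Sxy = sum((xi-xbar)(yi-ybar)) = 60
Sxx = sum((xi-xbar)^2) = 247.2
Syy = sum((yi-ybar)^2) = 56
sqrt(Sxx*Syy) ≈ 117.657129
r = Sxy / sqrt(Sxx*Syy) = 60 / 117.657129 ≈ 0.509956

0.5100


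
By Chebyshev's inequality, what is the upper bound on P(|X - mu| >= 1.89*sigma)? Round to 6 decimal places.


P <= 1/k^2
k^2 = 1.89^2 = 3.5721
1/k^2 = 1 / 3.5721 ≈ 0.27994737

0.279947


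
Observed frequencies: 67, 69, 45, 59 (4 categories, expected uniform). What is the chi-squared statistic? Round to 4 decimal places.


chi2 = sum((O-E)^2/E), E = total/4
total = 240, E = 240/4 = 60
(67 - 60)^2 / 60 = 49 / 60 = 49/60 ≈ 0.816667
(69 - 60)^2 / 60 = 81 / 60 = 1.35
(45 - 60)^2 / 60 = 225 / 60 = 3.75
(59 - 60)^2 / 60 = 1 / 60 = 1/60 ≈ 0.016667
chi2 = 89/15 ≈ 5.933333

5.9333


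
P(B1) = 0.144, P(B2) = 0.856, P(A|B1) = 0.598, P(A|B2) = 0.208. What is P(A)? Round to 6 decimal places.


P(A) = P(A|B1)*P(B1) + P(A|B2)*P(B2)
P(A|B1)*P(B1) = 0.598 * 0.144 = 0.086112
P(A|B2)*P(B2) = 0.208 * 0.856 = 0.178048
P(A) = 0.086112 + 0.178048 = 0.26416

0.264160


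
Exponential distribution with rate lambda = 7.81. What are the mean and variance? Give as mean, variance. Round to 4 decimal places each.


mean = 1/lam, var = 1/lam^2
mean = 1 / 7.81 = 100/781 ≈ 0.128041
lam^2 = 7.81^2 = 60.9961
var = 1 / 60.9961 ≈ 0.016394

0.1280, 0.0164


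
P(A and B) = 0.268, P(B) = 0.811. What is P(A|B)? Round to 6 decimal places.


P(A|B) = P(A and B) / P(B) = 0.268 / 0.811 = 268/811 ≈ 0.33045623

0.330456


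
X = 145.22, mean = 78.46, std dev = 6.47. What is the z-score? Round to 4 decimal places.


z = (X - mu) / sigma
X - mu = 145.22 - 78.46 = 66.76
z = 66.76 / 6.47 = 6676/647 ≈ 10.318393

10.3184


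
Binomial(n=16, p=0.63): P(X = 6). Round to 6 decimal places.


P = C(n,k) * p^k * (1-p)^(n-k)
C(16,6) = 8008
p^k = 0.63^6 ≈ 0.06252350
(1-p)^(n-k) = 0.37^10 ≈ 0.00004808584
P = 8008 * 0.06252350 * 0.00004808584 ≈ 0.024076

0.024076


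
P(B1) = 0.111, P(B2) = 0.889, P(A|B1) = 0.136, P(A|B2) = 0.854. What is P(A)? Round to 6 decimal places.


P(A) = P(A|B1)*P(B1) + P(A|B2)*P(B2)
P(A|B1)*P(B1) = 0.136 * 0.111 = 0.015096
P(A|B2)*P(B2) = 0.854 * 0.889 = 0.759206
P(A) = 0.015096 + 0.759206 = 0.774302

0.774302


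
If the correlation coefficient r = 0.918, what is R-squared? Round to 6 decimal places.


R^2 = r^2 = (0.918)^2 = 0.842724

0.842724


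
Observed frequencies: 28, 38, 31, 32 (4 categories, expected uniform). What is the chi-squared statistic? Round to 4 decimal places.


chi2 = sum((O-E)^2/E), E = total/4
total = 129, E = 129/4 = 32.25
(28 - 32.25)^2 / 32.25 = 18.0625 / 32.25 = 289/516 ≈ 0.560078
(38 - 32.25)^2 / 32.25 = 33.0625 / 32.25 = 529/516 ≈ 1.025194
(31 - 32.25)^2 / 32.25 = 1.5625 / 32.25 = 25/516 ≈ 0.048450
(32 - 32.25)^2 / 32.25 = 0.0625 / 32.25 = 1/516 ≈ 0.001938
chi2 = 211/129 ≈ 1.635659

1.6357


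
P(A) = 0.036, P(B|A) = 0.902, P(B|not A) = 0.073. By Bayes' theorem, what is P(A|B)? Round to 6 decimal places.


P(A|B) = P(B|A)*P(A) / P(B), P(B) = P(B|A)*P(A) + P(B|not A)*P(not A)
P(B|A)*P(A) = 0.902 * 0.036 = 0.032472
P(B|not A)*P(not A) = 0.073 * 0.964 = 0.070372
P(B) = 0.032472 + 0.070372 = 0.102844
P(A|B) = 0.032472 / 0.102844 ≈ 0.31574034

0.315740


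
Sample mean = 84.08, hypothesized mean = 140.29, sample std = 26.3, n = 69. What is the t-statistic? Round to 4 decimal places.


t = (xbar - mu0) / (s/sqrt(n))
xbar - mu0 = 84.08 - 140.29 = -56.21
sqrt(69) ≈ 8.30662386
s/sqrt(n) = 26.3 / 8.30662386 ≈ 3.16614794
t = -56.21 / 3.16614794 ≈ -17.753434

-17.7534


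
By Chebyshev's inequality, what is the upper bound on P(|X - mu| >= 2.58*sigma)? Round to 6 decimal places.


P <= 1/k^2
k^2 = 2.58^2 = 6.6564
1/k^2 = 1 / 6.6564 ≈ 0.15023136

0.150231


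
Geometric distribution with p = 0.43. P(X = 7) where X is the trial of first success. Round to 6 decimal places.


P = (1-p)^(k-1) * p
(1-p)^(k-1) = 0.57^6 ≈ 0.03429645
P = 0.03429645 * 0.43 ≈ 0.01474747

0.014747


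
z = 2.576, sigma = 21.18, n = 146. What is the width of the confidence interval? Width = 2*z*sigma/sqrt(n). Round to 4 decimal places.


width = 2*z*sigma/sqrt(n)
2*z*sigma = 2 * 2.576 * 21.18 = 109.11936
sqrt(146) ≈ 12.083046
width = 109.11936 / 12.083046 ≈ 9.030782

9.0308
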